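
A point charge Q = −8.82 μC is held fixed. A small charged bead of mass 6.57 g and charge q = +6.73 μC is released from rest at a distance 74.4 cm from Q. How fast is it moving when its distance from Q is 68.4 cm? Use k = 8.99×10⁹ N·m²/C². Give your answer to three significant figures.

4.38 m/s

Only the electrostatic force acts, so mechanical energy is conserved: ½mv² = U₁ − U₂ = kQq(1/r₁ − 1/r₂).
U₁ − U₂ = (8.99×10⁹ N·m²/C²)(-8.82×10⁻⁶ C)(6.73×10⁻⁶ C)(1/0.744 − 1/0.684) = 0.0629 J.
v = √(2·0.0629/6.57×10⁻³) = 4.38 m/s.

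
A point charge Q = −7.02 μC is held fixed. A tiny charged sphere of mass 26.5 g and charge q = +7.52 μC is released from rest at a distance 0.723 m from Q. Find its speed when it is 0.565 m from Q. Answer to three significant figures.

Only the electrostatic force acts, so mechanical energy is conserved: ½mv² = U₁ − U₂ = kQq(1/r₁ − 1/r₂).
U₁ − U₂ = (8.99×10⁹ N·m²/C²)(-7.02×10⁻⁶ C)(7.52×10⁻⁶ C)(1/0.723 − 1/0.565) = 0.184 J.
v = √(2·0.184/0.0265) = 3.72 m/s.

3.72 m/s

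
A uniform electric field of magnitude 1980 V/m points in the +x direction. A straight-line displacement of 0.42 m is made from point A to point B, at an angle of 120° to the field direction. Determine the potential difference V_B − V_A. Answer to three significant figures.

416 V

Only the component of displacement along E changes the potential: ΔV = −E·d·cosθ.
ΔV = −(1980 V/m)(0.420 m)cos120° = 416 V.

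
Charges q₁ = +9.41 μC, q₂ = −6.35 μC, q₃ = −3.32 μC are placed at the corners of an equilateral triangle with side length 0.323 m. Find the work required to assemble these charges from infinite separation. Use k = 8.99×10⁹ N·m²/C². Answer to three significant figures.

-1.95 J

The work to assemble the configuration equals its total potential energy, U = Σ kqᵢqⱼ/rᵢⱼ over all pairs.
All three pair separations equal the side length, 0.323 m.
U = (-1.66) + (-0.870) + (0.587) = -1.95 J.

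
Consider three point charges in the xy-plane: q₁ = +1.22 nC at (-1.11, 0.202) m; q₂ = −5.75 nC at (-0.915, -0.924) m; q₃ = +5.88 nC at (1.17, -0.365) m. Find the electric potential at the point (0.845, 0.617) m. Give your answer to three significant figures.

34.5 V

The total potential is the scalar sum of each charge's contribution, V = Σ kqᵢ/rᵢ.
Distances from the field point to each charge: r₁ = 2.00 m, r₂ = 2.34 m, r₃ = 1.03 m.
V = k[(1.22×10⁻⁹)/(2.00) + (-5.75×10⁻⁹)/(2.34) + (5.88×10⁻⁹)/(1.03)] = 34.5 V.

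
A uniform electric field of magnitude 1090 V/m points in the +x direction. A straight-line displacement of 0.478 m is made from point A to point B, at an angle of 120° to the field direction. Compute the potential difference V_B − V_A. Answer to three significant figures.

Only the component of displacement along E changes the potential: ΔV = −E·d·cosθ.
ΔV = −(1090 V/m)(0.478 m)cos120° = 261 V.

261 V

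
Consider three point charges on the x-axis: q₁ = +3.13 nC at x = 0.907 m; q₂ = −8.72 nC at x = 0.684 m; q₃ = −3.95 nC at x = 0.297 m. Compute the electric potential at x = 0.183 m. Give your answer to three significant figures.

-429 V

The total potential is the scalar sum of each charge's contribution, V = Σ kqᵢ/rᵢ.
Distances from the field point to each charge: r₁ = 0.724 m, r₂ = 0.501 m, r₃ = 0.114 m.
V = k[(3.13×10⁻⁹)/(0.724) + (-8.72×10⁻⁹)/(0.501) + (-3.95×10⁻⁹)/(0.114)] = -429 V.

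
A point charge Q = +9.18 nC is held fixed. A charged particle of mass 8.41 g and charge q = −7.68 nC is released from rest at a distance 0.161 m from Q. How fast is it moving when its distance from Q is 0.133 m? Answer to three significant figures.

0.0140 m/s

Only the electrostatic force acts, so mechanical energy is conserved: ½mv² = U₁ − U₂ = kQq(1/r₁ − 1/r₂).
U₁ − U₂ = (8.99×10⁹ N·m²/C²)(9.18×10⁻⁹ C)(-7.68×10⁻⁹ C)(1/0.161 − 1/0.133) = 8.29×10⁻⁷ J.
v = √(2·8.29×10⁻⁷/8.41×10⁻³) = 0.0140 m/s.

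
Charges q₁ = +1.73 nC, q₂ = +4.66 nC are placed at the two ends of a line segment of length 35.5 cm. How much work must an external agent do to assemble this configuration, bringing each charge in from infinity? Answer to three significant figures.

The assembly work is the sum of pairwise potential energies, U = Σ_{i<j} kqᵢqⱼ/rᵢⱼ.
The separation is r = 0.355 m.
U = (2.04×10⁻⁷) = 2.04×10⁻⁷ J.

2.04×10⁻⁷ J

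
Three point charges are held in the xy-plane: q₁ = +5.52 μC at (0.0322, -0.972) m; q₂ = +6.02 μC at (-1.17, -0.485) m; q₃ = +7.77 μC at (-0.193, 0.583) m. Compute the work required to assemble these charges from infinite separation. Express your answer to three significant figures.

0.766 J

The work to assemble the configuration equals its total potential energy, U = Σ kqᵢqⱼ/rᵢⱼ over all pairs.
Pair separations: r₁₂ = 1.30 m, r₁₃ = 1.57 m, r₂₃ = 1.45 m.
U = (0.230) + (0.245) + (0.291) = 0.766 J.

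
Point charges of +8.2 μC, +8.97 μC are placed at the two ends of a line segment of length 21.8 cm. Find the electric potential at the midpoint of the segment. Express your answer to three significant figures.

Electric potential is a scalar, so the contributions from each charge add algebraically: V = Σ kqᵢ/rᵢ.
Each charge is 0.109 m from the midpoint.
V = k[(8.20×10⁻⁶)/(0.109) + (8.97×10⁻⁶)/(0.109)] = 1.42×10⁶ V.

1.42×10⁶ V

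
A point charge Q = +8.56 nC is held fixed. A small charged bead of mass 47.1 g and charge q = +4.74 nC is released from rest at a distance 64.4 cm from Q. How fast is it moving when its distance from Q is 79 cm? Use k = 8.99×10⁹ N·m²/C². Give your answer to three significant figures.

Only the electrostatic force acts, so mechanical energy is conserved: ½mv² = U₁ − U₂ = kQq(1/r₁ − 1/r₂).
U₁ − U₂ = (8.99×10⁹ N·m²/C²)(8.56×10⁻⁹ C)(4.74×10⁻⁹ C)(1/0.644 − 1/0.790) = 1.05×10⁻⁷ J.
v = √(2·1.05×10⁻⁷/0.0471) = 2.11×10⁻³ m/s.

2.11×10⁻³ m/s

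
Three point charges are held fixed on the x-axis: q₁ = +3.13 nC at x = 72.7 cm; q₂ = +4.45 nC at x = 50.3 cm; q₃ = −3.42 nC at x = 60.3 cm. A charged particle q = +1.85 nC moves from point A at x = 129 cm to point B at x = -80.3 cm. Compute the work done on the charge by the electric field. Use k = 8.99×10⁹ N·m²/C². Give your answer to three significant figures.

5.35×10⁻⁸ J

The work done by the electric force is W_field = −ΔU = −q(V_B − V_A) = q(V_A − V_B).
At A: distances to the source charges are 0.563 m, 0.787 m, 0.687 m; V_A = Σ kqᵢ/rᵢ = 56.1 V.
At B: distances to the source charges are 1.53 m, 1.31 m, 1.41 m; V_B = Σ kqᵢ/rᵢ = 27.2 V.
ΔV = V_B − V_A = -28.9 V.
W_field = −qΔV = −(1.85×10⁻⁹ C)(-28.9 V) = 5.35×10⁻⁸ J.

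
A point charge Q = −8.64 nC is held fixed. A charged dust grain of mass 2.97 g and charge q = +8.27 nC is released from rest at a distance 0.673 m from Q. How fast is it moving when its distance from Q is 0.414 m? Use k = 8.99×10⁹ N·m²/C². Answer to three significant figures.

Only the electrostatic force acts, so mechanical energy is conserved: ½mv² = U₁ − U₂ = kQq(1/r₁ − 1/r₂).
U₁ − U₂ = (8.99×10⁹ N·m²/C²)(-8.64×10⁻⁹ C)(8.27×10⁻⁹ C)(1/0.673 − 1/0.414) = 5.97×10⁻⁷ J.
v = √(2·5.97×10⁻⁷/2.97×10⁻³) = 0.0201 m/s.

0.0201 m/s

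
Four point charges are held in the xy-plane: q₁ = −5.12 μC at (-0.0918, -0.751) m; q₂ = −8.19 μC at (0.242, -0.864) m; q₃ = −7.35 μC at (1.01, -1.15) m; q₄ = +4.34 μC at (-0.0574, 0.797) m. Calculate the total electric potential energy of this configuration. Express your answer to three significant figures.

1.57 J

The assembly work is the sum of pairwise potential energies, U = Σ_{i<j} kqᵢqⱼ/rᵢⱼ.
Pair separations: r₁₂ = 0.352 m, r₁₃ = 1.17 m, r₁₄ = 1.55 m, r₂₃ = 0.820 m, r₂₄ = 1.69 m, r₃₄ = 2.22 m.
Summing all 6 pair terms gives U = 1.57 J.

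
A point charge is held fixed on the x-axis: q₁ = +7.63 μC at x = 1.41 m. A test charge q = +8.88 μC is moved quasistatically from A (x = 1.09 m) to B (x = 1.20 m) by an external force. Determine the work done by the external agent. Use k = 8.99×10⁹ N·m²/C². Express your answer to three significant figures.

0.997 J

For quasistatic motion the external work equals the change in potential energy: W_ext = qΔV = q(V_B − V_A).
At A: distance to the source charge is 0.320 m; V_A = kq₁/r = 2.14×10⁵ V.
At B: distance to the source charge is 0.210 m; V_B = kq₁/r = 3.27×10⁵ V.
ΔV = V_B − V_A = 1.12×10⁵ V.
W_ext = qΔV = (8.88×10⁻⁶ C)(1.12×10⁵ V) = 0.997 J.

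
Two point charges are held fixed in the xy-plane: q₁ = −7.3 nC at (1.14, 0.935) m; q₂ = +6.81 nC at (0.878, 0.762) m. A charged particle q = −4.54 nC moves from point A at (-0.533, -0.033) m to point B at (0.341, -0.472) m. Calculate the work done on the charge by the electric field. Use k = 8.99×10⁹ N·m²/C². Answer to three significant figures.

4.92×10⁻⁹ J

The work done by the electric force is W_field = −ΔU = −q(V_B − V_A) = q(V_A − V_B).
At A: distances to the source charges are 1.93 m, 1.62 m; V_A = Σ kqᵢ/rᵢ = 3.85 V.
At B: distances to the source charges are 1.62 m, 1.35 m; V_B = Σ kqᵢ/rᵢ = 4.93 V.
ΔV = V_B − V_A = 1.08 V.
W_field = −qΔV = −(-4.54×10⁻⁹ C)(1.08 V) = 4.92×10⁻⁹ J.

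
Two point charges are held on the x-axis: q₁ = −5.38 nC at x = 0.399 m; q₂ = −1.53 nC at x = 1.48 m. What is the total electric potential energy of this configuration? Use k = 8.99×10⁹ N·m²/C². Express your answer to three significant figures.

6.85×10⁻⁸ J

The work to assemble the configuration equals its total potential energy, U = Σ kqᵢqⱼ/rᵢⱼ over all pairs.
Pair separations: r₁₂ = 1.08 m.
U = (6.85×10⁻⁸) = 6.85×10⁻⁸ J.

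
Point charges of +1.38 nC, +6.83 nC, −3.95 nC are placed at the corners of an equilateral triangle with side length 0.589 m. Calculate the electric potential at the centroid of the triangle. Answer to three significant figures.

The total potential is the scalar sum of each charge's contribution, V = Σ kqᵢ/rᵢ.
The distance from each vertex to the centroid is a/√3 = 0.340 m.
V = k[(1.38×10⁻⁹)/(0.340) + (6.83×10⁻⁹)/(0.340) + (-3.95×10⁻⁹)/(0.340)] = 113 V.

113 V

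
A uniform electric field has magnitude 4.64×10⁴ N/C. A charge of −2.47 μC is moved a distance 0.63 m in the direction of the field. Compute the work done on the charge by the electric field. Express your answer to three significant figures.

-0.0722 J

The potential change for a displacement 0.63 m in the direction of the field is ΔV = −Ed = -2.92×10⁴ V.
W_field = −qΔV = -0.0722 J.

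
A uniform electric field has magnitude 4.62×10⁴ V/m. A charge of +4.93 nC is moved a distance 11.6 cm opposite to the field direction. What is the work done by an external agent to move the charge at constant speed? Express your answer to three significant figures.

2.64×10⁻⁵ J

The potential change for a displacement 11.6 cm opposite to the field direction is ΔV = +Ed = 5360 V.
W_ext = qΔV = 2.64×10⁻⁵ J.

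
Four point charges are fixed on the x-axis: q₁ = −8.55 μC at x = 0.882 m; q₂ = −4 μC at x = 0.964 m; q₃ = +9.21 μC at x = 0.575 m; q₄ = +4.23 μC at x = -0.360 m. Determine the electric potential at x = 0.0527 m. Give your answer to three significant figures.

The total potential is the scalar sum of each charge's contribution, V = Σ kqᵢ/rᵢ.
Distances from the field point to each charge: r₁ = 0.829 m, r₂ = 0.911 m, r₃ = 0.522 m, r₄ = 0.413 m.
V = k[(-8.55×10⁻⁶)/(0.829) + (-4.00×10⁻⁶)/(0.911) + (9.21×10⁻⁶)/(0.522) + (4.23×10⁻⁶)/(0.413)] = 1.19×10⁵ V.

1.19×10⁵ V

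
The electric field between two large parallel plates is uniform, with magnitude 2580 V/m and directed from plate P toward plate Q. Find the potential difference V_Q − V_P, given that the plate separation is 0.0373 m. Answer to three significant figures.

-96.2 V

In a uniform field, potential decreases in the direction of E: ΔV = −E·d for a displacement d parallel to E.
Going from P to Q is a displacement of 0.0373 m along the field, so V_Q − V_P = −Ed = -96.2 V.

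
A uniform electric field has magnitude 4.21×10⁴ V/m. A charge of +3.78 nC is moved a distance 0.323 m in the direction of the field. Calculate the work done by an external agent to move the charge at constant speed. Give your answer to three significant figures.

The potential change for a displacement 0.323 m in the direction of the field is ΔV = −Ed = -1.36×10⁴ V.
W_ext = qΔV = -5.14×10⁻⁵ J.

-5.14×10⁻⁵ J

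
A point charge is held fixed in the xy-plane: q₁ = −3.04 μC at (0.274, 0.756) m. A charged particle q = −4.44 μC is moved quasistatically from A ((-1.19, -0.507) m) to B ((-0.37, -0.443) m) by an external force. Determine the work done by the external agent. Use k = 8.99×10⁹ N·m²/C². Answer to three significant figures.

0.0264 J

For quasistatic motion the external work equals the change in potential energy: W_ext = qΔV = q(V_B − V_A).
At A: distance to the source charge is 1.93 m; V_A = kq₁/r = -1.41×10⁴ V.
At B: distance to the source charge is 1.36 m; V_B = kq₁/r = -2.01×10⁴ V.
ΔV = V_B − V_A = -5950 V.
W_ext = qΔV = (-4.44×10⁻⁶ C)(-5950 V) = 0.0264 J.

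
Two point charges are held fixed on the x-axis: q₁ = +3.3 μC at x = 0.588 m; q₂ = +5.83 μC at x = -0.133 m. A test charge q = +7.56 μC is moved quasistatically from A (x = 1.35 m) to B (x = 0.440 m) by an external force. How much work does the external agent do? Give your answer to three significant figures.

1.65 J

For quasistatic motion the external work equals the change in potential energy: W_ext = qΔV = q(V_B − V_A).
At A: distances to the source charges are 0.762 m, 1.48 m; V_A = Σ kqᵢ/rᵢ = 7.43×10⁴ V.
At B: distances to the source charges are 0.148 m, 0.573 m; V_B = Σ kqᵢ/rᵢ = 2.92×10⁵ V.
ΔV = V_B − V_A = 2.18×10⁵ V.
W_ext = qΔV = (7.56×10⁻⁶ C)(2.18×10⁵ V) = 1.65 J.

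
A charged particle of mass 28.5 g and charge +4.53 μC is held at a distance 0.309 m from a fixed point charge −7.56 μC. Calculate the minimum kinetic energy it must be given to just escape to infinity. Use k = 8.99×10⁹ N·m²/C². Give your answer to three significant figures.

To just escape, total mechanical energy must reach zero at infinity: ½mv²_min + U = 0, so ½mv²_min = −U = |kQq|/r.
|U| = |kQq|/r = (8.99×10⁹ N·m²/C²)(7.56×10⁻⁶)(4.53×10⁻⁶)/(0.309) = 0.996 J.

0.996 J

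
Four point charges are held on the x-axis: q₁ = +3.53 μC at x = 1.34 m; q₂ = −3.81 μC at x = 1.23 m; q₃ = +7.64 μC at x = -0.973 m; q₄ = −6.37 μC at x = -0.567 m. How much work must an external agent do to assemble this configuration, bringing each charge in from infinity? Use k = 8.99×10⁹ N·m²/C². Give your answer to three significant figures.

-2.18 J

The assembly work is the sum of pairwise potential energies, U = Σ_{i<j} kqᵢqⱼ/rᵢⱼ.
Pair separations: r₁₂ = 0.110 m, r₁₃ = 2.31 m, r₁₄ = 1.91 m, r₂₃ = 2.20 m, r₂₄ = 1.80 m, r₃₄ = 0.406 m.
Summing all 6 pair terms gives U = -2.18 J.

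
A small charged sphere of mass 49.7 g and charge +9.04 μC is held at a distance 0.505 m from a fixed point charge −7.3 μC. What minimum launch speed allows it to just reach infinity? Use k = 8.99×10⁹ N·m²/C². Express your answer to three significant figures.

6.88 m/s

To just escape, total mechanical energy must reach zero at infinity: ½mv²_min + U = 0, so ½mv²_min = −U = |kQq|/r.
|U| = |kQq|/r = (8.99×10⁹ N·m²/C²)(7.30×10⁻⁶)(9.04×10⁻⁶)/(0.505) = 1.17 J.
v_min = √(2|U|/m) = √(2·1.17/0.0497) = 6.88 m/s.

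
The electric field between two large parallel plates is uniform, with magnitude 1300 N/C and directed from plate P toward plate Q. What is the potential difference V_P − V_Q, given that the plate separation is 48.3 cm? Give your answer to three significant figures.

628 V

In a uniform field, potential decreases in the direction of E: ΔV = −E·d for a displacement d parallel to E.
Going from Q to P is a displacement of 48.3 cm opposite to the field, so V_P − V_Q = +Ed = 628 V.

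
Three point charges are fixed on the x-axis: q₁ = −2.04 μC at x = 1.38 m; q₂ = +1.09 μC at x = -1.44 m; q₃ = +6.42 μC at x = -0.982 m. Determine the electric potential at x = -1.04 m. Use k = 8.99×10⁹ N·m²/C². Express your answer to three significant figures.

1.01×10⁶ V

Electric potential is a scalar, so the contributions from each charge add algebraically: V = Σ kqᵢ/rᵢ.
Distances from the field point to each charge: r₁ = 2.42 m, r₂ = 0.400 m, r₃ = 0.0580 m.
V = k[(-2.04×10⁻⁶)/(2.42) + (1.09×10⁻⁶)/(0.400) + (6.42×10⁻⁶)/(0.0580)] = 1.01×10⁶ V.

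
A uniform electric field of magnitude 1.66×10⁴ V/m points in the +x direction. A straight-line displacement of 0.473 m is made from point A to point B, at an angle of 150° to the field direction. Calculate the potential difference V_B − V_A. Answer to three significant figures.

6800 V

Only the component of displacement along E changes the potential: ΔV = −E·d·cosθ.
ΔV = −(1.66×10⁴ V/m)(0.473 m)cos150° = 6800 V.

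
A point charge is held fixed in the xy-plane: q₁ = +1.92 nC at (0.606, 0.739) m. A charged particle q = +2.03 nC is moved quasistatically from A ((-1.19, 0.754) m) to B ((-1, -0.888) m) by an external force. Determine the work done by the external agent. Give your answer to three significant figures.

For quasistatic motion the external work equals the change in potential energy: W_ext = qΔV = q(V_B − V_A).
At A: distance to the source charge is 1.80 m; V_A = kq₁/r = 9.61 V.
At B: distance to the source charge is 2.29 m; V_B = kq₁/r = 7.55 V.
ΔV = V_B − V_A = -2.06 V.
W_ext = qΔV = (2.03×10⁻⁹ C)(-2.06 V) = -4.18×10⁻⁹ J.

-4.18×10⁻⁹ J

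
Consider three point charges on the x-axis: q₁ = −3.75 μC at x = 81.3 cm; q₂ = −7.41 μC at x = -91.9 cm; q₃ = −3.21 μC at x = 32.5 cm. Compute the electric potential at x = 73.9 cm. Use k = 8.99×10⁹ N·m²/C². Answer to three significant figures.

-5.65×10⁵ V

The total potential is the scalar sum of each charge's contribution, V = Σ kqᵢ/rᵢ.
Distances from the field point to each charge: r₁ = 0.0740 m, r₂ = 1.66 m, r₃ = 0.414 m.
V = k[(-3.75×10⁻⁶)/(0.0740) + (-7.41×10⁻⁶)/(1.66) + (-3.21×10⁻⁶)/(0.414)] = -5.65×10⁵ V.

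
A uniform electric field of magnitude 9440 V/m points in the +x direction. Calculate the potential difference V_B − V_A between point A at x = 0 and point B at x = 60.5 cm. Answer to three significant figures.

In a uniform field, potential decreases in the direction of E: V_B − V_A = −E·Δx.
V_B − V_A = −(9440 V/m)(0.605 m) = -5710 V.

-5710 V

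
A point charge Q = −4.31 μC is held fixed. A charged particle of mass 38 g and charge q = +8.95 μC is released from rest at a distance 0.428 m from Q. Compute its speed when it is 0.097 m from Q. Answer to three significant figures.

12.1 m/s

Only the electrostatic force acts, so mechanical energy is conserved: ½mv² = U₁ − U₂ = kQq(1/r₁ − 1/r₂).
U₁ − U₂ = (8.99×10⁹ N·m²/C²)(-4.31×10⁻⁶ C)(8.95×10⁻⁶ C)(1/0.428 − 1/0.0970) = 2.76 J.
v = √(2·2.76/0.0380) = 12.1 m/s.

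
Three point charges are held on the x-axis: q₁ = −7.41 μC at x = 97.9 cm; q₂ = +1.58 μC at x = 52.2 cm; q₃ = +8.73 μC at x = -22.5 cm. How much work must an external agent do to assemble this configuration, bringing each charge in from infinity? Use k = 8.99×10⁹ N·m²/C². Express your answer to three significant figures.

-0.547 J

The work to assemble the configuration equals its total potential energy, U = Σ kqᵢqⱼ/rᵢⱼ over all pairs.
Pair separations: r₁₂ = 0.457 m, r₁₃ = 1.20 m, r₂₃ = 0.747 m.
U = (-0.230) + (-0.483) + (0.166) = -0.547 J.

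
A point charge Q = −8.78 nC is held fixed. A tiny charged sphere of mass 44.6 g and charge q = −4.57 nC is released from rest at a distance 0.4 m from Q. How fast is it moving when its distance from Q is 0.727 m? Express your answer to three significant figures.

Only the electrostatic force acts, so mechanical energy is conserved: ½mv² = U₁ − U₂ = kQq(1/r₁ − 1/r₂).
U₁ − U₂ = (8.99×10⁹ N·m²/C²)(-8.78×10⁻⁹ C)(-4.57×10⁻⁹ C)(1/0.400 − 1/0.727) = 4.06×10⁻⁷ J.
v = √(2·4.06×10⁻⁷/0.0446) = 4.26×10⁻³ m/s.

4.26×10⁻³ m/s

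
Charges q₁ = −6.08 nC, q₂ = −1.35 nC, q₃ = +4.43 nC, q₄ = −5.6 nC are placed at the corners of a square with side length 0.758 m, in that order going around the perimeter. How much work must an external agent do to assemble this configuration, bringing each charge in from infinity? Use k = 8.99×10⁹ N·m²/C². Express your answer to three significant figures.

-2.65×10⁻⁸ J

The assembly work is the sum of pairwise potential energies, U = Σ_{i<j} kqᵢqⱼ/rᵢⱼ.
The four side pairs have separation 0.758 m and the two diagonal pairs 1.07 m.
Summing all 6 pair terms gives U = -2.65×10⁻⁸ J.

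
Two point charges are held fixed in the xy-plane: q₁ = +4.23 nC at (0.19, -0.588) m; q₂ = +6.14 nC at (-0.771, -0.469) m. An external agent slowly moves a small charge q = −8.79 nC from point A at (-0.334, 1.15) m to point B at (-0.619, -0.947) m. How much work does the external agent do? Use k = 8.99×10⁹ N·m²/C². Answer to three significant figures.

For quasistatic motion the external work equals the change in potential energy: W_ext = qΔV = q(V_B − V_A).
At A: distances to the source charges are 1.82 m, 1.68 m; V_A = Σ kqᵢ/rᵢ = 53.9 V.
At B: distances to the source charges are 0.885 m, 0.502 m; V_B = Σ kqᵢ/rᵢ = 153 V.
ΔV = V_B − V_A = 99.1 V.
W_ext = qΔV = (-8.79×10⁻⁹ C)(99.1 V) = -8.72×10⁻⁷ J.

-8.72×10⁻⁷ J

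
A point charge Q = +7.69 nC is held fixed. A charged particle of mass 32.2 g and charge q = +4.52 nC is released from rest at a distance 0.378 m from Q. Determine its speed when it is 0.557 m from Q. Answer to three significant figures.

4.06×10⁻³ m/s

Only the electrostatic force acts, so mechanical energy is conserved: ½mv² = U₁ − U₂ = kQq(1/r₁ − 1/r₂).
U₁ − U₂ = (8.99×10⁹ N·m²/C²)(7.69×10⁻⁹ C)(4.52×10⁻⁹ C)(1/0.378 − 1/0.557) = 2.66×10⁻⁷ J.
v = √(2·2.66×10⁻⁷/0.0322) = 4.06×10⁻³ m/s.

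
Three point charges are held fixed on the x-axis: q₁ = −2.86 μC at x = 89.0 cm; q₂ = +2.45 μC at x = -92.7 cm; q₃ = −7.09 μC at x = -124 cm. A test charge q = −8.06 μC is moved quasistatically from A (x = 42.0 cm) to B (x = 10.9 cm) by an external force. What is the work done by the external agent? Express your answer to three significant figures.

-0.144 J

For quasistatic motion the external work equals the change in potential energy: W_ext = qΔV = q(V_B − V_A).
At A: distances to the source charges are 0.470 m, 1.35 m, 1.66 m; V_A = Σ kqᵢ/rᵢ = -7.68×10⁴ V.
At B: distances to the source charges are 0.781 m, 1.04 m, 1.35 m; V_B = Σ kqᵢ/rᵢ = -5.89×10⁴ V.
ΔV = V_B − V_A = 1.78×10⁴ V.
W_ext = qΔV = (-8.06×10⁻⁶ C)(1.78×10⁴ V) = -0.144 J.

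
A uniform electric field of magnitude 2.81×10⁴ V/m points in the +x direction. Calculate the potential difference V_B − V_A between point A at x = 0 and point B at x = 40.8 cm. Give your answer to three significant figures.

In a uniform field, potential decreases in the direction of E: V_B − V_A = −E·Δx.
V_B − V_A = −(2.81×10⁴ V/m)(0.408 m) = -1.15×10⁴ V.

-1.15×10⁴ V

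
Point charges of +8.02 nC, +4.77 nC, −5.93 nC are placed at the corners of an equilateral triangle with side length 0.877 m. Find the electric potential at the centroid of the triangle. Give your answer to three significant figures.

Electric potential is a scalar, so the contributions from each charge add algebraically: V = Σ kqᵢ/rᵢ.
The distance from each vertex to the centroid is a/√3 = 0.506 m.
V = k[(8.02×10⁻⁹)/(0.506) + (4.77×10⁻⁹)/(0.506) + (-5.93×10⁻⁹)/(0.506)] = 122 V.

122 V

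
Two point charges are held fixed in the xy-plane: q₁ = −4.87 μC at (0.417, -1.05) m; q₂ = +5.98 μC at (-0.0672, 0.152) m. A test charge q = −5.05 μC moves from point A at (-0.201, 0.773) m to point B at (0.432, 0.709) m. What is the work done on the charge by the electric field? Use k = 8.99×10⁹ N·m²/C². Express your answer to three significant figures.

The work done by the electric force is W_field = −ΔU = −q(V_B − V_A) = q(V_A − V_B).
At A: distances to the source charges are 1.92 m, 0.635 m; V_A = Σ kqᵢ/rᵢ = 6.19×10⁴ V.
At B: distances to the source charges are 1.76 m, 0.748 m; V_B = Σ kqᵢ/rᵢ = 4.70×10⁴ V.
ΔV = V_B − V_A = -1.49×10⁴ V.
W_field = −qΔV = −(-5.05×10⁻⁶ C)(-1.49×10⁴ V) = -0.0752 J.

-0.0752 J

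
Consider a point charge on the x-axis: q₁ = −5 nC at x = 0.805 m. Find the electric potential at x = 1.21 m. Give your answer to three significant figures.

-111 V

Electric potential is a scalar, so the contributions from each charge add algebraically: V = Σ kqᵢ/rᵢ.
V = k[(-5.00×10⁻⁹)/(0.405)] = -111 V.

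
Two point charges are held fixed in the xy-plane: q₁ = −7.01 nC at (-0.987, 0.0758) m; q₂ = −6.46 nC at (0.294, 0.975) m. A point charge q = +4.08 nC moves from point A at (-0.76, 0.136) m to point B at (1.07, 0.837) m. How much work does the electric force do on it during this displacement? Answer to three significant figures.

-8.53×10⁻⁷ J

The work done by the electric force is W_field = −ΔU = −q(V_B − V_A) = q(V_A − V_B).
At A: distances to the source charges are 0.235 m, 1.35 m; V_A = Σ kqᵢ/rᵢ = -311 V.
At B: distances to the source charges are 2.19 m, 0.788 m; V_B = Σ kqᵢ/rᵢ = -102 V.
ΔV = V_B − V_A = 209 V.
W_field = −qΔV = −(4.08×10⁻⁹ C)(209 V) = -8.53×10⁻⁷ J.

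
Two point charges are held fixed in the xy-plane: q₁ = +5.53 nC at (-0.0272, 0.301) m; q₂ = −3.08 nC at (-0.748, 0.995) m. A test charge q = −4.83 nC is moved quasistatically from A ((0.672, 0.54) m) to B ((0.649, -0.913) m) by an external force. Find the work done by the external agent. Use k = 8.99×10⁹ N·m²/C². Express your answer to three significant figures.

For quasistatic motion the external work equals the change in potential energy: W_ext = qΔV = q(V_B − V_A).
At A: distances to the source charges are 0.739 m, 1.49 m; V_A = Σ kqᵢ/rᵢ = 48.7 V.
At B: distances to the source charges are 1.39 m, 2.36 m; V_B = Σ kqᵢ/rᵢ = 24.1 V.
ΔV = V_B − V_A = -24.6 V.
W_ext = qΔV = (-4.83×10⁻⁹ C)(-24.6 V) = 1.19×10⁻⁷ J.

1.19×10⁻⁷ J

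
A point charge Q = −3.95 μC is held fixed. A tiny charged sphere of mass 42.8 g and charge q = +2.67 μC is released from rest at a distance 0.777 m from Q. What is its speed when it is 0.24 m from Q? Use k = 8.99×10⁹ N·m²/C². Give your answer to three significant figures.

3.57 m/s

Only the electrostatic force acts, so mechanical energy is conserved: ½mv² = U₁ − U₂ = kQq(1/r₁ − 1/r₂).
U₁ − U₂ = (8.99×10⁹ N·m²/C²)(-3.95×10⁻⁶ C)(2.67×10⁻⁶ C)(1/0.777 − 1/0.240) = 0.273 J.
v = √(2·0.273/0.0428) = 3.57 m/s.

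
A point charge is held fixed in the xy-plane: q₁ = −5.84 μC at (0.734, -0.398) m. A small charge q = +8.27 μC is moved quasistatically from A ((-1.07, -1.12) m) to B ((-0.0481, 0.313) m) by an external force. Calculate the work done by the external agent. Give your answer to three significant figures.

-0.187 J

For quasistatic motion the external work equals the change in potential energy: W_ext = qΔV = q(V_B − V_A).
At A: distance to the source charge is 1.94 m; V_A = kq₁/r = -2.70×10⁴ V.
At B: distance to the source charge is 1.06 m; V_B = kq₁/r = -4.97×10⁴ V.
ΔV = V_B − V_A = -2.27×10⁴ V.
W_ext = qΔV = (8.27×10⁻⁶ C)(-2.27×10⁴ V) = -0.187 J.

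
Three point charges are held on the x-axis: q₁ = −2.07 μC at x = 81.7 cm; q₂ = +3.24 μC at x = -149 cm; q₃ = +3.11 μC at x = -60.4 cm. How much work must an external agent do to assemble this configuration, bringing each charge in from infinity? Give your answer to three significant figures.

0.0354 J

The work to assemble the configuration equals its total potential energy, U = Σ kqᵢqⱼ/rᵢⱼ over all pairs.
Pair separations: r₁₂ = 2.31 m, r₁₃ = 1.42 m, r₂₃ = 0.886 m.
U = (-0.0261) + (-0.0407) + (0.102) = 0.0354 J.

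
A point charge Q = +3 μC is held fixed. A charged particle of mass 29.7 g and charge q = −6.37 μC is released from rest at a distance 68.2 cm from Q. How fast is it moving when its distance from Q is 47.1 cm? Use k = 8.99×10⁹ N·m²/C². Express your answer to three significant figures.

Only the electrostatic force acts, so mechanical energy is conserved: ½mv² = U₁ − U₂ = kQq(1/r₁ − 1/r₂).
U₁ − U₂ = (8.99×10⁹ N·m²/C²)(3.00×10⁻⁶ C)(-6.37×10⁻⁶ C)(1/0.682 − 1/0.471) = 0.113 J.
v = √(2·0.113/0.0297) = 2.76 m/s.

2.76 m/s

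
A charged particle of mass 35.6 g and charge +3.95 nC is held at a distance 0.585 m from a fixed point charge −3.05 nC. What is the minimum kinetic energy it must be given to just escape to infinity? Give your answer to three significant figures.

To just escape, total mechanical energy must reach zero at infinity: ½mv²_min + U = 0, so ½mv²_min = −U = |kQq|/r.
|U| = |kQq|/r = (8.99×10⁹ N·m²/C²)(3.05×10⁻⁹)(3.95×10⁻⁹)/(0.585) = 1.85×10⁻⁷ J.

1.85×10⁻⁷ J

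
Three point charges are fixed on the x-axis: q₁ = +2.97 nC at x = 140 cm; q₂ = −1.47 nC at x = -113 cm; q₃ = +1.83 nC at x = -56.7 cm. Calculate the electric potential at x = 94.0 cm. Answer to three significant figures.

62.6 V

Electric potential is a scalar, so the contributions from each charge add algebraically: V = Σ kqᵢ/rᵢ.
Distances from the field point to each charge: r₁ = 0.460 m, r₂ = 2.07 m, r₃ = 1.51 m.
V = k[(2.97×10⁻⁹)/(0.460) + (-1.47×10⁻⁹)/(2.07) + (1.83×10⁻⁹)/(1.51)] = 62.6 V.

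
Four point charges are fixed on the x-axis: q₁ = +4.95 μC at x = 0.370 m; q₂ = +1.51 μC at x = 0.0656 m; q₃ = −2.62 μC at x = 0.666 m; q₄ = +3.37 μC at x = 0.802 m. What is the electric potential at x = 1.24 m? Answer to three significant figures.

The total potential is the scalar sum of each charge's contribution, V = Σ kqᵢ/rᵢ.
Distances from the field point to each charge: r₁ = 0.870 m, r₂ = 1.17 m, r₃ = 0.574 m, r₄ = 0.438 m.
V = k[(4.95×10⁻⁶)/(0.870) + (1.51×10⁻⁶)/(1.17) + (-2.62×10⁻⁶)/(0.574) + (3.37×10⁻⁶)/(0.438)] = 9.08×10⁴ V.

9.08×10⁴ V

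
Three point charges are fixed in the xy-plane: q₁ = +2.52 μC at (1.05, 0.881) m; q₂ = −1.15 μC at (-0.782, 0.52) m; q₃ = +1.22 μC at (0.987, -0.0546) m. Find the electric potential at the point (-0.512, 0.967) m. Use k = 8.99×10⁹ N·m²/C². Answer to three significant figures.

The total potential is the scalar sum of each charge's contribution, V = Σ kqᵢ/rᵢ.
Distances from the field point to each charge: r₁ = 1.56 m, r₂ = 0.522 m, r₃ = 1.81 m.
V = k[(2.52×10⁻⁶)/(1.56) + (-1.15×10⁻⁶)/(0.522) + (1.22×10⁻⁶)/(1.81)] = 731 V.

731 V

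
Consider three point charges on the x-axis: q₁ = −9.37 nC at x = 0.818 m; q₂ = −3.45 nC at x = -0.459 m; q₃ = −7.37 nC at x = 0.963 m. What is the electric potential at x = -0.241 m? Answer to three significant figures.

-277 V

Electric potential is a scalar, so the contributions from each charge add algebraically: V = Σ kqᵢ/rᵢ.
Distances from the field point to each charge: r₁ = 1.06 m, r₂ = 0.218 m, r₃ = 1.20 m.
V = k[(-9.37×10⁻⁹)/(1.06) + (-3.45×10⁻⁹)/(0.218) + (-7.37×10⁻⁹)/(1.20)] = -277 V.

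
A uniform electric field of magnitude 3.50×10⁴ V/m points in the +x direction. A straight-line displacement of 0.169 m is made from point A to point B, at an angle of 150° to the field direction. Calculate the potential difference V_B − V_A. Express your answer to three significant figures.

Only the component of displacement along E changes the potential: ΔV = −E·d·cosθ.
ΔV = −(3.50×10⁴ V/m)(0.169 m)cos150° = 5120 V.

5120 V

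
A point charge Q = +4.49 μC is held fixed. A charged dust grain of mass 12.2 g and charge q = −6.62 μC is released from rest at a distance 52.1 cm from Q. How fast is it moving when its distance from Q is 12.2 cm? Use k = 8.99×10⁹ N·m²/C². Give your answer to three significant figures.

Only the electrostatic force acts, so mechanical energy is conserved: ½mv² = U₁ − U₂ = kQq(1/r₁ − 1/r₂).
U₁ − U₂ = (8.99×10⁹ N·m²/C²)(4.49×10⁻⁶ C)(-6.62×10⁻⁶ C)(1/0.521 − 1/0.122) = 1.68 J.
v = √(2·1.68/0.0122) = 16.6 m/s.

16.6 m/s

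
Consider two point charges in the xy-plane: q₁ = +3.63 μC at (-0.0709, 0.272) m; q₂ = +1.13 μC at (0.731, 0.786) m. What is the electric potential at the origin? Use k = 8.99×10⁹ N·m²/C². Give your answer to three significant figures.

1.26×10⁵ V

The total potential is the scalar sum of each charge's contribution, V = Σ kqᵢ/rᵢ.
Distances from the field point to each charge: r₁ = 0.281 m, r₂ = 1.07 m.
V = k[(3.63×10⁻⁶)/(0.281) + (1.13×10⁻⁶)/(1.07)] = 1.26×10⁵ V.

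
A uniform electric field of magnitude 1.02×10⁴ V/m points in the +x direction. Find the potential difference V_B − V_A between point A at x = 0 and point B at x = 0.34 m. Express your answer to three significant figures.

-3470 V

In a uniform field, potential decreases in the direction of E: V_B − V_A = −E·Δx.
V_B − V_A = −(1.02×10⁴ V/m)(0.340 m) = -3470 V.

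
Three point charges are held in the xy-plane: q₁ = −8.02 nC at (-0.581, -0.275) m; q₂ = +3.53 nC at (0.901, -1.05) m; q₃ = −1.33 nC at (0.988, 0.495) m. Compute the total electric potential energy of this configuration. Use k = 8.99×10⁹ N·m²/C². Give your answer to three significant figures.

The assembly work is the sum of pairwise potential energies, U = Σ_{i<j} kqᵢqⱼ/rᵢⱼ.
Pair separations: r₁₂ = 1.67 m, r₁₃ = 1.75 m, r₂₃ = 1.55 m.
U = (-1.52×10⁻⁷) + (5.49×10⁻⁸) + (-2.73×10⁻⁸) = -1.25×10⁻⁷ J.

-1.25×10⁻⁷ J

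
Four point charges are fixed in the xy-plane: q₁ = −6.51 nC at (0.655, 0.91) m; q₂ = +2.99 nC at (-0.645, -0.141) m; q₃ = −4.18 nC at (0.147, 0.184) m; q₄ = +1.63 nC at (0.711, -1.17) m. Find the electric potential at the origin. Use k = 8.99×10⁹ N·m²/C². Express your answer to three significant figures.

-160 V

Electric potential is a scalar, so the contributions from each charge add algebraically: V = Σ kqᵢ/rᵢ.
Distances from the field point to each charge: r₁ = 1.12 m, r₂ = 0.660 m, r₃ = 0.236 m, r₄ = 1.37 m.
V = k[(-6.51×10⁻⁹)/(1.12) + (2.99×10⁻⁹)/(0.660) + (-4.18×10⁻⁹)/(0.236) + (1.63×10⁻⁹)/(1.37)] = -160 V.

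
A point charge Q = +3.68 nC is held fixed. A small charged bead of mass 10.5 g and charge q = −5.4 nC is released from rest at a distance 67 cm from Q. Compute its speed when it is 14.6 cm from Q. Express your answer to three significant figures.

0.0135 m/s

Only the electrostatic force acts, so mechanical energy is conserved: ½mv² = U₁ − U₂ = kQq(1/r₁ − 1/r₂).
U₁ − U₂ = (8.99×10⁹ N·m²/C²)(3.68×10⁻⁹ C)(-5.40×10⁻⁹ C)(1/0.670 − 1/0.146) = 9.57×10⁻⁷ J.
v = √(2·9.57×10⁻⁷/0.0105) = 0.0135 m/s.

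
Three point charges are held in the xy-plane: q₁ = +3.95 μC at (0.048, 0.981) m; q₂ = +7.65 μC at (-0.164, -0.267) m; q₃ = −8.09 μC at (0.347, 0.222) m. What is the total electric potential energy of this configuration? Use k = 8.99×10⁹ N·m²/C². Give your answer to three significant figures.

The work to assemble the configuration equals its total potential energy, U = Σ kqᵢqⱼ/rᵢⱼ over all pairs.
Pair separations: r₁₂ = 1.27 m, r₁₃ = 0.816 m, r₂₃ = 0.707 m.
U = (0.215) + (-0.352) + (-0.787) = -0.924 J.

-0.924 J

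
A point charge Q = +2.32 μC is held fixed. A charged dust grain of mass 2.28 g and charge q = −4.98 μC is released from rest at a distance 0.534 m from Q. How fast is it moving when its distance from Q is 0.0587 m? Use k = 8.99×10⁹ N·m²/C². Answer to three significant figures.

37.2 m/s

Only the electrostatic force acts, so mechanical energy is conserved: ½mv² = U₁ − U₂ = kQq(1/r₁ − 1/r₂).
U₁ − U₂ = (8.99×10⁹ N·m²/C²)(2.32×10⁻⁶ C)(-4.98×10⁻⁶ C)(1/0.534 − 1/0.0587) = 1.57 J.
v = √(2·1.57/2.28×10⁻³) = 37.2 m/s.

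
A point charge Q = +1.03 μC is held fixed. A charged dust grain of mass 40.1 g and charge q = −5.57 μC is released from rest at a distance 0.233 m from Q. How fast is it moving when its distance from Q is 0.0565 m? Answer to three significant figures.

5.87 m/s

Only the electrostatic force acts, so mechanical energy is conserved: ½mv² = U₁ − U₂ = kQq(1/r₁ − 1/r₂).
U₁ − U₂ = (8.99×10⁹ N·m²/C²)(1.03×10⁻⁶ C)(-5.57×10⁻⁶ C)(1/0.233 − 1/0.0565) = 0.692 J.
v = √(2·0.692/0.0401) = 5.87 m/s.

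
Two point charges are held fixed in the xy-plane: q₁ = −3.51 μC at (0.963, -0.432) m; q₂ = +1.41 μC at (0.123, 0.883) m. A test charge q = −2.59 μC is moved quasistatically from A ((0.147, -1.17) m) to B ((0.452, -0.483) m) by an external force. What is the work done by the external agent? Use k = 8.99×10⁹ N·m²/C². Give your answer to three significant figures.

For quasistatic motion the external work equals the change in potential energy: W_ext = qΔV = q(V_B − V_A).
At A: distances to the source charges are 1.10 m, 2.05 m; V_A = Σ kqᵢ/rᵢ = -2.25×10⁴ V.
At B: distances to the source charges are 0.514 m, 1.41 m; V_B = Σ kqᵢ/rᵢ = -5.24×10⁴ V.
ΔV = V_B − V_A = -2.99×10⁴ V.
W_ext = qΔV = (-2.59×10⁻⁶ C)(-2.99×10⁴ V) = 0.0775 J.

0.0775 J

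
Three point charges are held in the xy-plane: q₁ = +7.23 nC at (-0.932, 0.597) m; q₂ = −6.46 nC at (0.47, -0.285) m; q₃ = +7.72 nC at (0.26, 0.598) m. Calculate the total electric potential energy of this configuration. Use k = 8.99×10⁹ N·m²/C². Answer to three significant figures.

-3.27×10⁻⁷ J

The work to assemble the configuration equals its total potential energy, U = Σ kqᵢqⱼ/rᵢⱼ over all pairs.
Pair separations: r₁₂ = 1.66 m, r₁₃ = 1.19 m, r₂₃ = 0.908 m.
U = (-2.53×10⁻⁷) + (4.21×10⁻⁷) + (-4.94×10⁻⁷) = -3.27×10⁻⁷ J.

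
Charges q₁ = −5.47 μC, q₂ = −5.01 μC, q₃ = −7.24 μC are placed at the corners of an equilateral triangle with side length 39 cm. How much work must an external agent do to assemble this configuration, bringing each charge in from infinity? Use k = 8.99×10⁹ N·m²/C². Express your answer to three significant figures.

The assembly work is the sum of pairwise potential energies, U = Σ_{i<j} kqᵢqⱼ/rᵢⱼ.
All three pair separations equal the side length, 0.390 m.
U = (0.632) + (0.913) + (0.836) = 2.38 J.

2.38 J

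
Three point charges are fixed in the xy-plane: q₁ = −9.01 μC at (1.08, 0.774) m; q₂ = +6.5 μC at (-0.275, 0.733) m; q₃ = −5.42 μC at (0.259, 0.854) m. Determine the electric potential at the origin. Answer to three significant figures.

-4.09×10⁴ V

Electric potential is a scalar, so the contributions from each charge add algebraically: V = Σ kqᵢ/rᵢ.
Distances from the field point to each charge: r₁ = 1.33 m, r₂ = 0.783 m, r₃ = 0.892 m.
V = k[(-9.01×10⁻⁶)/(1.33) + (6.50×10⁻⁶)/(0.783) + (-5.42×10⁻⁶)/(0.892)] = -4.09×10⁴ V.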